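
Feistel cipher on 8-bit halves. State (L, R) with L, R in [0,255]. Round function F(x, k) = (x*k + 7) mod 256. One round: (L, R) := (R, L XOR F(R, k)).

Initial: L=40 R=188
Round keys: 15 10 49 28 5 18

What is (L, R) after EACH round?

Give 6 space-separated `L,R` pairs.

Answer: 188,35 35,217 217,179 179,66 66,226 226,169

Derivation:
Round 1 (k=15): L=188 R=35
Round 2 (k=10): L=35 R=217
Round 3 (k=49): L=217 R=179
Round 4 (k=28): L=179 R=66
Round 5 (k=5): L=66 R=226
Round 6 (k=18): L=226 R=169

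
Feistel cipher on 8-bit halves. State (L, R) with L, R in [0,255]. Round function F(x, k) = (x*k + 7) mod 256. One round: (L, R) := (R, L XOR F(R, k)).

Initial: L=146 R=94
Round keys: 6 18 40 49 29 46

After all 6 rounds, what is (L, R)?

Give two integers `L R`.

Round 1 (k=6): L=94 R=169
Round 2 (k=18): L=169 R=183
Round 3 (k=40): L=183 R=54
Round 4 (k=49): L=54 R=234
Round 5 (k=29): L=234 R=191
Round 6 (k=46): L=191 R=179

Answer: 191 179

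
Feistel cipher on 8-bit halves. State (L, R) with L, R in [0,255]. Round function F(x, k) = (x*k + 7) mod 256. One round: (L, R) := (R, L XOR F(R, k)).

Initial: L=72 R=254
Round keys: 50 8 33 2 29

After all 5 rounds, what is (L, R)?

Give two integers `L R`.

Round 1 (k=50): L=254 R=235
Round 2 (k=8): L=235 R=161
Round 3 (k=33): L=161 R=35
Round 4 (k=2): L=35 R=236
Round 5 (k=29): L=236 R=224

Answer: 236 224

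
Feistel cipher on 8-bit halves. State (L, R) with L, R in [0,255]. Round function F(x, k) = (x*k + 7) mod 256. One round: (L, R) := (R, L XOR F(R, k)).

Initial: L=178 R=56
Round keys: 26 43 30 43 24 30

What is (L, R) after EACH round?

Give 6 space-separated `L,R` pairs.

Round 1 (k=26): L=56 R=5
Round 2 (k=43): L=5 R=230
Round 3 (k=30): L=230 R=254
Round 4 (k=43): L=254 R=87
Round 5 (k=24): L=87 R=209
Round 6 (k=30): L=209 R=210

Answer: 56,5 5,230 230,254 254,87 87,209 209,210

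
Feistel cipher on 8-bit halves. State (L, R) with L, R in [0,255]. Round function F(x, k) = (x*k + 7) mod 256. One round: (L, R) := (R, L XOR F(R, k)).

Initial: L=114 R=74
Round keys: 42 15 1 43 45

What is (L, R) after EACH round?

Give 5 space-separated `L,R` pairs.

Round 1 (k=42): L=74 R=89
Round 2 (k=15): L=89 R=116
Round 3 (k=1): L=116 R=34
Round 4 (k=43): L=34 R=201
Round 5 (k=45): L=201 R=126

Answer: 74,89 89,116 116,34 34,201 201,126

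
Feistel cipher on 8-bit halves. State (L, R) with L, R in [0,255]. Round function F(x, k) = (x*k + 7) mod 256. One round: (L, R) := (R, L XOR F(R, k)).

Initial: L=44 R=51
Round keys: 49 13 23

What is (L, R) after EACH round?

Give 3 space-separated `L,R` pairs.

Answer: 51,230 230,134 134,247

Derivation:
Round 1 (k=49): L=51 R=230
Round 2 (k=13): L=230 R=134
Round 3 (k=23): L=134 R=247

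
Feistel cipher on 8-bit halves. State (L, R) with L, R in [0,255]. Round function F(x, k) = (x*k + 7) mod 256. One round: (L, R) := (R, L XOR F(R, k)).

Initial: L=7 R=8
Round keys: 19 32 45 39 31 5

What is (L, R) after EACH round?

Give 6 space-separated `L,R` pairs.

Answer: 8,152 152,15 15,50 50,170 170,175 175,216

Derivation:
Round 1 (k=19): L=8 R=152
Round 2 (k=32): L=152 R=15
Round 3 (k=45): L=15 R=50
Round 4 (k=39): L=50 R=170
Round 5 (k=31): L=170 R=175
Round 6 (k=5): L=175 R=216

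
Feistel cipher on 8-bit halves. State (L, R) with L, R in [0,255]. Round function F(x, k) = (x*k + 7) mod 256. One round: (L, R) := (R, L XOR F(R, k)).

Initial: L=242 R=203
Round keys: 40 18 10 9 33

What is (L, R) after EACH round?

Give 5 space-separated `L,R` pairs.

Round 1 (k=40): L=203 R=77
Round 2 (k=18): L=77 R=186
Round 3 (k=10): L=186 R=6
Round 4 (k=9): L=6 R=135
Round 5 (k=33): L=135 R=104

Answer: 203,77 77,186 186,6 6,135 135,104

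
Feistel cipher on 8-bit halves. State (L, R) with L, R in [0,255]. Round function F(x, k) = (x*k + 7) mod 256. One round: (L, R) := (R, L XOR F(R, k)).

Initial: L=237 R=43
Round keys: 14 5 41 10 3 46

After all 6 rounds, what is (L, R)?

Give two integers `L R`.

Answer: 13 208

Derivation:
Round 1 (k=14): L=43 R=140
Round 2 (k=5): L=140 R=232
Round 3 (k=41): L=232 R=163
Round 4 (k=10): L=163 R=141
Round 5 (k=3): L=141 R=13
Round 6 (k=46): L=13 R=208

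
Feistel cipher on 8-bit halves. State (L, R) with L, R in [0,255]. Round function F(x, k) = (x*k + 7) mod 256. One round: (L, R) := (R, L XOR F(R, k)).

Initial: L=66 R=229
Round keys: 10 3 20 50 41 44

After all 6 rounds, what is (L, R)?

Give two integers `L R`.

Round 1 (k=10): L=229 R=187
Round 2 (k=3): L=187 R=221
Round 3 (k=20): L=221 R=240
Round 4 (k=50): L=240 R=58
Round 5 (k=41): L=58 R=161
Round 6 (k=44): L=161 R=137

Answer: 161 137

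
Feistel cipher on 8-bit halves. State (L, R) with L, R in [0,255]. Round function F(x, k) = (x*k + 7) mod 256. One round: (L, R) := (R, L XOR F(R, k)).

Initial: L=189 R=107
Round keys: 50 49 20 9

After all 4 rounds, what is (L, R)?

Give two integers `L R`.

Answer: 231 26

Derivation:
Round 1 (k=50): L=107 R=80
Round 2 (k=49): L=80 R=60
Round 3 (k=20): L=60 R=231
Round 4 (k=9): L=231 R=26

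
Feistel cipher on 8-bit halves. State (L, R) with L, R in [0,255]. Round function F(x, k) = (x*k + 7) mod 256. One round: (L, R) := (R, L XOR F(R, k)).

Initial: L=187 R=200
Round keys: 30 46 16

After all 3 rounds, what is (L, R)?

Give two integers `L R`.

Answer: 103 187

Derivation:
Round 1 (k=30): L=200 R=204
Round 2 (k=46): L=204 R=103
Round 3 (k=16): L=103 R=187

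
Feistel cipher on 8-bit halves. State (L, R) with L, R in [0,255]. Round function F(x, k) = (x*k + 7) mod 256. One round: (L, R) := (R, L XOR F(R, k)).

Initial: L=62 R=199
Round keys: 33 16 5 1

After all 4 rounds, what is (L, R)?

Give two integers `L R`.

Answer: 87 158

Derivation:
Round 1 (k=33): L=199 R=144
Round 2 (k=16): L=144 R=192
Round 3 (k=5): L=192 R=87
Round 4 (k=1): L=87 R=158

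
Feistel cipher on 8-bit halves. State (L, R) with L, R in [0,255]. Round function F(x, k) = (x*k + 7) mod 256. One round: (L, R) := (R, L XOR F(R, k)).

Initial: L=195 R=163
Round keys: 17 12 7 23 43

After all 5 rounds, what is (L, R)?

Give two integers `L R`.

Answer: 249 52

Derivation:
Round 1 (k=17): L=163 R=25
Round 2 (k=12): L=25 R=144
Round 3 (k=7): L=144 R=238
Round 4 (k=23): L=238 R=249
Round 5 (k=43): L=249 R=52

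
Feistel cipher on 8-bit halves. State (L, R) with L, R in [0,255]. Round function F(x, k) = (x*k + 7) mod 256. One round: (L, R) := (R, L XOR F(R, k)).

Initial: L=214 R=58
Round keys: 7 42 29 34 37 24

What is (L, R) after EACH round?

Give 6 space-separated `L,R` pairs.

Answer: 58,75 75,111 111,209 209,166 166,212 212,65

Derivation:
Round 1 (k=7): L=58 R=75
Round 2 (k=42): L=75 R=111
Round 3 (k=29): L=111 R=209
Round 4 (k=34): L=209 R=166
Round 5 (k=37): L=166 R=212
Round 6 (k=24): L=212 R=65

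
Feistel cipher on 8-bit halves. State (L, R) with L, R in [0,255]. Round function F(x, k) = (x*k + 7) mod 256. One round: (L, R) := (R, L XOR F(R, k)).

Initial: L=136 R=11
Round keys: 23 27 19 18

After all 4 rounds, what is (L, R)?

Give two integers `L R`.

Answer: 203 141

Derivation:
Round 1 (k=23): L=11 R=140
Round 2 (k=27): L=140 R=192
Round 3 (k=19): L=192 R=203
Round 4 (k=18): L=203 R=141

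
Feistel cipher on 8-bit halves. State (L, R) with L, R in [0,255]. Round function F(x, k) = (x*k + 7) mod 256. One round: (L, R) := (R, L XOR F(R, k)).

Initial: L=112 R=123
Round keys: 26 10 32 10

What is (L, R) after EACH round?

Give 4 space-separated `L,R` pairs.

Answer: 123,245 245,226 226,178 178,25

Derivation:
Round 1 (k=26): L=123 R=245
Round 2 (k=10): L=245 R=226
Round 3 (k=32): L=226 R=178
Round 4 (k=10): L=178 R=25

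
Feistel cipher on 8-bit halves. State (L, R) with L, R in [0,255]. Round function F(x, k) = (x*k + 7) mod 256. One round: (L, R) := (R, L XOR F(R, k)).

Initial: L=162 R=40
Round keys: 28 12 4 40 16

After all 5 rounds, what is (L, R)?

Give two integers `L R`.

Answer: 28 177

Derivation:
Round 1 (k=28): L=40 R=197
Round 2 (k=12): L=197 R=107
Round 3 (k=4): L=107 R=118
Round 4 (k=40): L=118 R=28
Round 5 (k=16): L=28 R=177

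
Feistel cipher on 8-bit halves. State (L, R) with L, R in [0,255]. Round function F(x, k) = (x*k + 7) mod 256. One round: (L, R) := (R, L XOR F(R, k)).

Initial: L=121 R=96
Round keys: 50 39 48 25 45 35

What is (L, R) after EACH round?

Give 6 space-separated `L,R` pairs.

Answer: 96,190 190,153 153,9 9,113 113,237 237,31

Derivation:
Round 1 (k=50): L=96 R=190
Round 2 (k=39): L=190 R=153
Round 3 (k=48): L=153 R=9
Round 4 (k=25): L=9 R=113
Round 5 (k=45): L=113 R=237
Round 6 (k=35): L=237 R=31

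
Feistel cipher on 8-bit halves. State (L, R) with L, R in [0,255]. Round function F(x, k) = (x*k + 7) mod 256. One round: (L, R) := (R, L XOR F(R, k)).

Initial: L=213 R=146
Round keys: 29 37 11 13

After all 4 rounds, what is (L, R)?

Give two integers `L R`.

Answer: 110 212

Derivation:
Round 1 (k=29): L=146 R=68
Round 2 (k=37): L=68 R=73
Round 3 (k=11): L=73 R=110
Round 4 (k=13): L=110 R=212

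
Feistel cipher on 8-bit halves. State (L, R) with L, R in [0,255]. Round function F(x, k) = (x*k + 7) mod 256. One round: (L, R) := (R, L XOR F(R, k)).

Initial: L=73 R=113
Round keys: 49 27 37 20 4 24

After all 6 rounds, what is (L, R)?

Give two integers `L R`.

Round 1 (k=49): L=113 R=225
Round 2 (k=27): L=225 R=179
Round 3 (k=37): L=179 R=7
Round 4 (k=20): L=7 R=32
Round 5 (k=4): L=32 R=128
Round 6 (k=24): L=128 R=39

Answer: 128 39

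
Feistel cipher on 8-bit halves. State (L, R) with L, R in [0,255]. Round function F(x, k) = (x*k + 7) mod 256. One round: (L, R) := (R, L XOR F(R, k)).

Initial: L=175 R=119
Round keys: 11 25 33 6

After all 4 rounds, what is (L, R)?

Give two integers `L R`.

Round 1 (k=11): L=119 R=139
Round 2 (k=25): L=139 R=237
Round 3 (k=33): L=237 R=31
Round 4 (k=6): L=31 R=44

Answer: 31 44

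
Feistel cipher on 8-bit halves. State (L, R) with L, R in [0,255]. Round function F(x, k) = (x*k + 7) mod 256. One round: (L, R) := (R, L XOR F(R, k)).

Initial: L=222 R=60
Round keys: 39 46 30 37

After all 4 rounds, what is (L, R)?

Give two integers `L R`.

Answer: 48 198

Derivation:
Round 1 (k=39): L=60 R=245
Round 2 (k=46): L=245 R=49
Round 3 (k=30): L=49 R=48
Round 4 (k=37): L=48 R=198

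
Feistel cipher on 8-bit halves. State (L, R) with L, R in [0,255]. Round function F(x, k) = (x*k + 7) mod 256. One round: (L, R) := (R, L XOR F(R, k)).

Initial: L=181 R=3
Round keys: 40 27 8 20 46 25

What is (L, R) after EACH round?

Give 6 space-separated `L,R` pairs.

Answer: 3,202 202,86 86,125 125,157 157,64 64,218

Derivation:
Round 1 (k=40): L=3 R=202
Round 2 (k=27): L=202 R=86
Round 3 (k=8): L=86 R=125
Round 4 (k=20): L=125 R=157
Round 5 (k=46): L=157 R=64
Round 6 (k=25): L=64 R=218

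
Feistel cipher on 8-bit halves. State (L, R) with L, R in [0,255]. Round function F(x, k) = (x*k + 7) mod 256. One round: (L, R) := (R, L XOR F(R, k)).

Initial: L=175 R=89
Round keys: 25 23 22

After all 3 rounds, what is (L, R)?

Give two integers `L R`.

Round 1 (k=25): L=89 R=23
Round 2 (k=23): L=23 R=65
Round 3 (k=22): L=65 R=138

Answer: 65 138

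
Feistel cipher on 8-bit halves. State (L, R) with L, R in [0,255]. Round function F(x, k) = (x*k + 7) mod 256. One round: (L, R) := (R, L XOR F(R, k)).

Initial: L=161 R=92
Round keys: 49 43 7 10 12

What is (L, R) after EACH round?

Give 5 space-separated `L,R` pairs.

Round 1 (k=49): L=92 R=2
Round 2 (k=43): L=2 R=1
Round 3 (k=7): L=1 R=12
Round 4 (k=10): L=12 R=126
Round 5 (k=12): L=126 R=227

Answer: 92,2 2,1 1,12 12,126 126,227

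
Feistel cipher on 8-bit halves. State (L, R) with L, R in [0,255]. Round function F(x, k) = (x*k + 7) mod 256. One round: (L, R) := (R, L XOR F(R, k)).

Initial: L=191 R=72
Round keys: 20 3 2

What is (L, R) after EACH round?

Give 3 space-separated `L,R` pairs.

Answer: 72,24 24,7 7,13

Derivation:
Round 1 (k=20): L=72 R=24
Round 2 (k=3): L=24 R=7
Round 3 (k=2): L=7 R=13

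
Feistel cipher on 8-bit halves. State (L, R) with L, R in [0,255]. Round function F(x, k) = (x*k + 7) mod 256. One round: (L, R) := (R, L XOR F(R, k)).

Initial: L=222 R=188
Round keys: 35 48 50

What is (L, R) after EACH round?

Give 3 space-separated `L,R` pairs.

Answer: 188,101 101,75 75,200

Derivation:
Round 1 (k=35): L=188 R=101
Round 2 (k=48): L=101 R=75
Round 3 (k=50): L=75 R=200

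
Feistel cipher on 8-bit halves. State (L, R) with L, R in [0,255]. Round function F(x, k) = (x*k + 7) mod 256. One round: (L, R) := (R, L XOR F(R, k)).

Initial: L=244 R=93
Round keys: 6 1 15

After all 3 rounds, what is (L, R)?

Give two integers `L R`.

Answer: 149 3

Derivation:
Round 1 (k=6): L=93 R=193
Round 2 (k=1): L=193 R=149
Round 3 (k=15): L=149 R=3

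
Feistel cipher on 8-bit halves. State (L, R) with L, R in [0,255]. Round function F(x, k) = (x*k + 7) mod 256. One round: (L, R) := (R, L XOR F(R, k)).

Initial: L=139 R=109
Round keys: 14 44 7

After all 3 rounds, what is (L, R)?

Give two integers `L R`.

Round 1 (k=14): L=109 R=118
Round 2 (k=44): L=118 R=34
Round 3 (k=7): L=34 R=131

Answer: 34 131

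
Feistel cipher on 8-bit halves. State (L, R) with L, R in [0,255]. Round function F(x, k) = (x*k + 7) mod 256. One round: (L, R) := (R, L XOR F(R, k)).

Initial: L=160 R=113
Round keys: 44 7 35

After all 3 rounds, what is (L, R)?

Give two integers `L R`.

Answer: 189 13

Derivation:
Round 1 (k=44): L=113 R=211
Round 2 (k=7): L=211 R=189
Round 3 (k=35): L=189 R=13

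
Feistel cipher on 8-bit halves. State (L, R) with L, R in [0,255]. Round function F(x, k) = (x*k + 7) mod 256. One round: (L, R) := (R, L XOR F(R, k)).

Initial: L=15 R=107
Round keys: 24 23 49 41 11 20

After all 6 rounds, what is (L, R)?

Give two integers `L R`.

Round 1 (k=24): L=107 R=0
Round 2 (k=23): L=0 R=108
Round 3 (k=49): L=108 R=179
Round 4 (k=41): L=179 R=222
Round 5 (k=11): L=222 R=34
Round 6 (k=20): L=34 R=113

Answer: 34 113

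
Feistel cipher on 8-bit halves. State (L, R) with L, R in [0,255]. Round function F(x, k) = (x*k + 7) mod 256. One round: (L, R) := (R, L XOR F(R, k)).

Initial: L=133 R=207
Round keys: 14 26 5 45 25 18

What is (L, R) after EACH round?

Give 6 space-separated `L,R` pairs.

Answer: 207,220 220,144 144,11 11,102 102,246 246,53

Derivation:
Round 1 (k=14): L=207 R=220
Round 2 (k=26): L=220 R=144
Round 3 (k=5): L=144 R=11
Round 4 (k=45): L=11 R=102
Round 5 (k=25): L=102 R=246
Round 6 (k=18): L=246 R=53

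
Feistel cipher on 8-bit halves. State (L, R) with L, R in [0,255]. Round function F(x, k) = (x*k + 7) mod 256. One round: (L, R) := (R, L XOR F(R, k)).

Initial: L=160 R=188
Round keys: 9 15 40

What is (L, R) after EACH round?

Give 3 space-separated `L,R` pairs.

Answer: 188,3 3,136 136,68

Derivation:
Round 1 (k=9): L=188 R=3
Round 2 (k=15): L=3 R=136
Round 3 (k=40): L=136 R=68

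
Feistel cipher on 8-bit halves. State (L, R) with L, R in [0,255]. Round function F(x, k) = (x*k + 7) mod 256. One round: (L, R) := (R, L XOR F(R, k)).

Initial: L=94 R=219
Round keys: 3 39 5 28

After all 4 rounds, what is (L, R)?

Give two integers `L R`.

Round 1 (k=3): L=219 R=198
Round 2 (k=39): L=198 R=234
Round 3 (k=5): L=234 R=95
Round 4 (k=28): L=95 R=129

Answer: 95 129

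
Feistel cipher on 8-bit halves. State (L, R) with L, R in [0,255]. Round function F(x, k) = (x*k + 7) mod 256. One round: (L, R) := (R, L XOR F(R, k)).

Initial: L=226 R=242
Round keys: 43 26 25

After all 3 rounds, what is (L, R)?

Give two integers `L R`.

Round 1 (k=43): L=242 R=79
Round 2 (k=26): L=79 R=255
Round 3 (k=25): L=255 R=161

Answer: 255 161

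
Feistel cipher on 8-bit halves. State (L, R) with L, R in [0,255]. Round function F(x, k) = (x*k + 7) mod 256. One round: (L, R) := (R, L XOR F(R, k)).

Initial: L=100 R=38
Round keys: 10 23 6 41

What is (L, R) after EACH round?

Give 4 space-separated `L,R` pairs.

Round 1 (k=10): L=38 R=231
Round 2 (k=23): L=231 R=238
Round 3 (k=6): L=238 R=124
Round 4 (k=41): L=124 R=13

Answer: 38,231 231,238 238,124 124,13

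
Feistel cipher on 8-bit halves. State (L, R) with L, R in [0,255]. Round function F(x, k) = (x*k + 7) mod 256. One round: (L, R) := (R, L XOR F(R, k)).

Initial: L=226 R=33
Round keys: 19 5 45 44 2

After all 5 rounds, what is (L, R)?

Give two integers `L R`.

Round 1 (k=19): L=33 R=152
Round 2 (k=5): L=152 R=222
Round 3 (k=45): L=222 R=149
Round 4 (k=44): L=149 R=125
Round 5 (k=2): L=125 R=148

Answer: 125 148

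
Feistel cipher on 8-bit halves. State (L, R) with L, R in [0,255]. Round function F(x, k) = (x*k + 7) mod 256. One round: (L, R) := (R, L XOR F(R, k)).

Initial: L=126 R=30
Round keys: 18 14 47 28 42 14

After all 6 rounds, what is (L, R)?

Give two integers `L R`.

Round 1 (k=18): L=30 R=93
Round 2 (k=14): L=93 R=3
Round 3 (k=47): L=3 R=201
Round 4 (k=28): L=201 R=0
Round 5 (k=42): L=0 R=206
Round 6 (k=14): L=206 R=75

Answer: 206 75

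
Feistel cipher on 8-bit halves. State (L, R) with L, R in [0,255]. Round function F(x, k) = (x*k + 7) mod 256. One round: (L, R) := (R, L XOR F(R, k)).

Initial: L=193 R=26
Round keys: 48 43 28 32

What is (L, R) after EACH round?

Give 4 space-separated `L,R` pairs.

Round 1 (k=48): L=26 R=38
Round 2 (k=43): L=38 R=115
Round 3 (k=28): L=115 R=189
Round 4 (k=32): L=189 R=212

Answer: 26,38 38,115 115,189 189,212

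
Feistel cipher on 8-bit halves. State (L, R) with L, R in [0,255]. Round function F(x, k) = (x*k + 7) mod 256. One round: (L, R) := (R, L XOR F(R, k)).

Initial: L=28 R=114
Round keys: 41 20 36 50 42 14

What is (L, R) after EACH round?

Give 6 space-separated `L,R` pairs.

Round 1 (k=41): L=114 R=85
Round 2 (k=20): L=85 R=217
Round 3 (k=36): L=217 R=222
Round 4 (k=50): L=222 R=186
Round 5 (k=42): L=186 R=85
Round 6 (k=14): L=85 R=23

Answer: 114,85 85,217 217,222 222,186 186,85 85,23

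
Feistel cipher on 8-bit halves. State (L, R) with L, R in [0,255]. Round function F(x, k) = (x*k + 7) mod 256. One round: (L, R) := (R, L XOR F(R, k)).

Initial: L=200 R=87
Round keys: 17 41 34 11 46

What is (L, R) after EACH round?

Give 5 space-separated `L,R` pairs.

Round 1 (k=17): L=87 R=6
Round 2 (k=41): L=6 R=170
Round 3 (k=34): L=170 R=157
Round 4 (k=11): L=157 R=108
Round 5 (k=46): L=108 R=242

Answer: 87,6 6,170 170,157 157,108 108,242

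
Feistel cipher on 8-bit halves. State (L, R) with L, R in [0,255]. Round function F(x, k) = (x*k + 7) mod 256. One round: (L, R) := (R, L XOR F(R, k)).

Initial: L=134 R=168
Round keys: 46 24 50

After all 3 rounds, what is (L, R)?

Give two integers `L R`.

Round 1 (k=46): L=168 R=177
Round 2 (k=24): L=177 R=55
Round 3 (k=50): L=55 R=116

Answer: 55 116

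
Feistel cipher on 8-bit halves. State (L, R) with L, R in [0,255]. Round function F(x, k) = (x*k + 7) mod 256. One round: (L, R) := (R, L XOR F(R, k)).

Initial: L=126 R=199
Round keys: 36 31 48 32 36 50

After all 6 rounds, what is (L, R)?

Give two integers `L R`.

Answer: 229 107

Derivation:
Round 1 (k=36): L=199 R=125
Round 2 (k=31): L=125 R=237
Round 3 (k=48): L=237 R=10
Round 4 (k=32): L=10 R=170
Round 5 (k=36): L=170 R=229
Round 6 (k=50): L=229 R=107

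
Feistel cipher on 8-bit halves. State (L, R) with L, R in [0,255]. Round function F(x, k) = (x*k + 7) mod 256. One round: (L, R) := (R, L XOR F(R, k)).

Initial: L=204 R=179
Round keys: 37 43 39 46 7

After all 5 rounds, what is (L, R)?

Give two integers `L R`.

Answer: 135 195

Derivation:
Round 1 (k=37): L=179 R=42
Round 2 (k=43): L=42 R=166
Round 3 (k=39): L=166 R=123
Round 4 (k=46): L=123 R=135
Round 5 (k=7): L=135 R=195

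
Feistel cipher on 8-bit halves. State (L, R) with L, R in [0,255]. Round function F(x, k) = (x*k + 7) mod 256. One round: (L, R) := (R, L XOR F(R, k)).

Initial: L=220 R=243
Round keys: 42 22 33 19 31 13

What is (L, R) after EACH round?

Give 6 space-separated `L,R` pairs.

Round 1 (k=42): L=243 R=57
Round 2 (k=22): L=57 R=30
Round 3 (k=33): L=30 R=220
Round 4 (k=19): L=220 R=69
Round 5 (k=31): L=69 R=190
Round 6 (k=13): L=190 R=232

Answer: 243,57 57,30 30,220 220,69 69,190 190,232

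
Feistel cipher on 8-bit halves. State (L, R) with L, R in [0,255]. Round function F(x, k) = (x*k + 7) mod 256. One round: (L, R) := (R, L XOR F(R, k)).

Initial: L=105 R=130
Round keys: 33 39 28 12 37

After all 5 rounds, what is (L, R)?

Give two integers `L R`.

Answer: 142 62

Derivation:
Round 1 (k=33): L=130 R=160
Round 2 (k=39): L=160 R=229
Round 3 (k=28): L=229 R=179
Round 4 (k=12): L=179 R=142
Round 5 (k=37): L=142 R=62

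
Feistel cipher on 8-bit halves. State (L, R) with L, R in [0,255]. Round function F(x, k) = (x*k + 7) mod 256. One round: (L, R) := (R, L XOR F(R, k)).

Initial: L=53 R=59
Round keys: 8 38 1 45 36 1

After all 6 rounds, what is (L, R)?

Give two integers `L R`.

Round 1 (k=8): L=59 R=234
Round 2 (k=38): L=234 R=248
Round 3 (k=1): L=248 R=21
Round 4 (k=45): L=21 R=64
Round 5 (k=36): L=64 R=18
Round 6 (k=1): L=18 R=89

Answer: 18 89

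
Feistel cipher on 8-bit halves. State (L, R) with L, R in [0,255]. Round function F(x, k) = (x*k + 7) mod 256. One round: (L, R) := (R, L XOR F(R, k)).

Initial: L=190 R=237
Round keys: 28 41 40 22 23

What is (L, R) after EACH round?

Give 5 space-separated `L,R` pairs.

Round 1 (k=28): L=237 R=77
Round 2 (k=41): L=77 R=177
Round 3 (k=40): L=177 R=226
Round 4 (k=22): L=226 R=194
Round 5 (k=23): L=194 R=151

Answer: 237,77 77,177 177,226 226,194 194,151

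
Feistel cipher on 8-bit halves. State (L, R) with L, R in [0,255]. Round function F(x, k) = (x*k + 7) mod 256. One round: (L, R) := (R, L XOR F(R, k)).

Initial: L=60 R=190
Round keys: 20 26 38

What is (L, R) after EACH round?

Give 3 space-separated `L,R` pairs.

Round 1 (k=20): L=190 R=227
Round 2 (k=26): L=227 R=171
Round 3 (k=38): L=171 R=138

Answer: 190,227 227,171 171,138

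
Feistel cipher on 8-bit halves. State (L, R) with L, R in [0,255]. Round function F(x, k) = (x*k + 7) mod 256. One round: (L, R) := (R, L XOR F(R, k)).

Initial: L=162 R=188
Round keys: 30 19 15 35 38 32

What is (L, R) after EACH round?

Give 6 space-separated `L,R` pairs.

Round 1 (k=30): L=188 R=173
Round 2 (k=19): L=173 R=98
Round 3 (k=15): L=98 R=104
Round 4 (k=35): L=104 R=93
Round 5 (k=38): L=93 R=189
Round 6 (k=32): L=189 R=250

Answer: 188,173 173,98 98,104 104,93 93,189 189,250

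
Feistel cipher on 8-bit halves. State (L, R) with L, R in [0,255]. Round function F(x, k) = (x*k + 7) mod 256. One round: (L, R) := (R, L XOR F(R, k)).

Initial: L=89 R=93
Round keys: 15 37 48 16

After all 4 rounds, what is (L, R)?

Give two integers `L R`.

Answer: 52 12

Derivation:
Round 1 (k=15): L=93 R=35
Round 2 (k=37): L=35 R=75
Round 3 (k=48): L=75 R=52
Round 4 (k=16): L=52 R=12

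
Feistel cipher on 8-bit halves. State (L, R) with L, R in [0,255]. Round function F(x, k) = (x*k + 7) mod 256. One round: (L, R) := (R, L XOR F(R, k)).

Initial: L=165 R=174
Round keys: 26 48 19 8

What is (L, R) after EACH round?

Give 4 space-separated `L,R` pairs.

Answer: 174,22 22,137 137,36 36,174

Derivation:
Round 1 (k=26): L=174 R=22
Round 2 (k=48): L=22 R=137
Round 3 (k=19): L=137 R=36
Round 4 (k=8): L=36 R=174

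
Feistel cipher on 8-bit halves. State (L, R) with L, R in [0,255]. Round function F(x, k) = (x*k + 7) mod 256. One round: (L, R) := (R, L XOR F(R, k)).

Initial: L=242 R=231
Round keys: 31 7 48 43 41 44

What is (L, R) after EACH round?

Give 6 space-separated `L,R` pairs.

Round 1 (k=31): L=231 R=242
Round 2 (k=7): L=242 R=66
Round 3 (k=48): L=66 R=149
Round 4 (k=43): L=149 R=76
Round 5 (k=41): L=76 R=166
Round 6 (k=44): L=166 R=195

Answer: 231,242 242,66 66,149 149,76 76,166 166,195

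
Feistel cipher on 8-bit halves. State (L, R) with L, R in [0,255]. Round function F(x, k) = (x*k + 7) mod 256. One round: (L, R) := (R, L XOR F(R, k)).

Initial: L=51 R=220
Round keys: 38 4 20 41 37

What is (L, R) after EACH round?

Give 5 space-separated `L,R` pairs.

Answer: 220,156 156,171 171,255 255,117 117,15

Derivation:
Round 1 (k=38): L=220 R=156
Round 2 (k=4): L=156 R=171
Round 3 (k=20): L=171 R=255
Round 4 (k=41): L=255 R=117
Round 5 (k=37): L=117 R=15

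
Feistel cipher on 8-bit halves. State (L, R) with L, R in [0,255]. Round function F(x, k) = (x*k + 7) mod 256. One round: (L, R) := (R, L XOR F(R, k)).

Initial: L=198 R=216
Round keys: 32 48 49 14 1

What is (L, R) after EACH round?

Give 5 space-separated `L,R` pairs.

Answer: 216,193 193,239 239,7 7,134 134,138

Derivation:
Round 1 (k=32): L=216 R=193
Round 2 (k=48): L=193 R=239
Round 3 (k=49): L=239 R=7
Round 4 (k=14): L=7 R=134
Round 5 (k=1): L=134 R=138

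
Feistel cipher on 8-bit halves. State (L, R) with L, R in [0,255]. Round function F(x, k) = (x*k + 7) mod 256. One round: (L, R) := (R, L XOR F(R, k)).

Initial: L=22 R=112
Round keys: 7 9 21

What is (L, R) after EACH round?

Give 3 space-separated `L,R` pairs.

Round 1 (k=7): L=112 R=1
Round 2 (k=9): L=1 R=96
Round 3 (k=21): L=96 R=230

Answer: 112,1 1,96 96,230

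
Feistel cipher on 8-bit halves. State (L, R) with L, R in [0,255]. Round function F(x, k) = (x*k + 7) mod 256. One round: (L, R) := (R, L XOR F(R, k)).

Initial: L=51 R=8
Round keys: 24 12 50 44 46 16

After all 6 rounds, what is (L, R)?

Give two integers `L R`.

Answer: 142 43

Derivation:
Round 1 (k=24): L=8 R=244
Round 2 (k=12): L=244 R=127
Round 3 (k=50): L=127 R=33
Round 4 (k=44): L=33 R=204
Round 5 (k=46): L=204 R=142
Round 6 (k=16): L=142 R=43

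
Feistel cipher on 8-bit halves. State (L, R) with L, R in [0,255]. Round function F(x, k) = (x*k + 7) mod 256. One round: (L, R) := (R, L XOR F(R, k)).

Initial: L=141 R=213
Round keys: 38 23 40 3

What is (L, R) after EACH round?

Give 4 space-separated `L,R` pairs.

Round 1 (k=38): L=213 R=40
Round 2 (k=23): L=40 R=74
Round 3 (k=40): L=74 R=191
Round 4 (k=3): L=191 R=14

Answer: 213,40 40,74 74,191 191,14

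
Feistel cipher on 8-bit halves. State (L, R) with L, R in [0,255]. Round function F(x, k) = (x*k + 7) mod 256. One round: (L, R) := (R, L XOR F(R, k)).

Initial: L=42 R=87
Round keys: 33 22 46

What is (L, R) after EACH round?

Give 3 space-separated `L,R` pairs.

Round 1 (k=33): L=87 R=20
Round 2 (k=22): L=20 R=232
Round 3 (k=46): L=232 R=163

Answer: 87,20 20,232 232,163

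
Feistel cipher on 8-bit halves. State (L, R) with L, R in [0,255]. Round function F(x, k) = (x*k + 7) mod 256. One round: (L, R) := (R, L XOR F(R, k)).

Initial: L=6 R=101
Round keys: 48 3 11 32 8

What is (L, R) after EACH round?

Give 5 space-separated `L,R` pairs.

Answer: 101,241 241,191 191,205 205,24 24,10

Derivation:
Round 1 (k=48): L=101 R=241
Round 2 (k=3): L=241 R=191
Round 3 (k=11): L=191 R=205
Round 4 (k=32): L=205 R=24
Round 5 (k=8): L=24 R=10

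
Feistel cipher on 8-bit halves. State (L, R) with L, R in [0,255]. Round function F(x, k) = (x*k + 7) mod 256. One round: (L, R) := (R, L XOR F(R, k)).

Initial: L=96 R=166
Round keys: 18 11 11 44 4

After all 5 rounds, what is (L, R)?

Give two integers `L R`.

Round 1 (k=18): L=166 R=211
Round 2 (k=11): L=211 R=190
Round 3 (k=11): L=190 R=226
Round 4 (k=44): L=226 R=97
Round 5 (k=4): L=97 R=105

Answer: 97 105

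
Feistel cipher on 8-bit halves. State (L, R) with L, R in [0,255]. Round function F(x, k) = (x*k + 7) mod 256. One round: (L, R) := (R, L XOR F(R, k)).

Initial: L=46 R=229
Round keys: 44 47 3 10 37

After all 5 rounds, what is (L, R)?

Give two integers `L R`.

Round 1 (k=44): L=229 R=77
Round 2 (k=47): L=77 R=207
Round 3 (k=3): L=207 R=57
Round 4 (k=10): L=57 R=142
Round 5 (k=37): L=142 R=180

Answer: 142 180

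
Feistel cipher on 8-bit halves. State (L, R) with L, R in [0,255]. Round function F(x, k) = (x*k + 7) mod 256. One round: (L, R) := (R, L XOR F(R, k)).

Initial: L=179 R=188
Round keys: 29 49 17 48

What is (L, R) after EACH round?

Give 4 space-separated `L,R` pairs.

Answer: 188,224 224,91 91,242 242,60

Derivation:
Round 1 (k=29): L=188 R=224
Round 2 (k=49): L=224 R=91
Round 3 (k=17): L=91 R=242
Round 4 (k=48): L=242 R=60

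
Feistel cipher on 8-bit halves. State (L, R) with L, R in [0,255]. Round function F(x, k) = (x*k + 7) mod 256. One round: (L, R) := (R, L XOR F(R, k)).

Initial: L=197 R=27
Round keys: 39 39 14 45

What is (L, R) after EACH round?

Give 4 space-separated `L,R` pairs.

Round 1 (k=39): L=27 R=225
Round 2 (k=39): L=225 R=85
Round 3 (k=14): L=85 R=76
Round 4 (k=45): L=76 R=54

Answer: 27,225 225,85 85,76 76,54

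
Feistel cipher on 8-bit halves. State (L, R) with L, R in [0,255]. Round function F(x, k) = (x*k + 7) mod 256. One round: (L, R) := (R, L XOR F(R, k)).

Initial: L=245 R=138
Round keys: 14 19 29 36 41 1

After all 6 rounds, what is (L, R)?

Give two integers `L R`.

Answer: 19 46

Derivation:
Round 1 (k=14): L=138 R=102
Round 2 (k=19): L=102 R=19
Round 3 (k=29): L=19 R=72
Round 4 (k=36): L=72 R=52
Round 5 (k=41): L=52 R=19
Round 6 (k=1): L=19 R=46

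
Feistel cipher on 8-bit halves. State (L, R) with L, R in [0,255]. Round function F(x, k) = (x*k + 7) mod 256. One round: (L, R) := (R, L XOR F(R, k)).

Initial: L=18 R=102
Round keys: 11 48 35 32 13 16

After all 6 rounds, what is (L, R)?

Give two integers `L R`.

Answer: 100 17

Derivation:
Round 1 (k=11): L=102 R=123
Round 2 (k=48): L=123 R=113
Round 3 (k=35): L=113 R=1
Round 4 (k=32): L=1 R=86
Round 5 (k=13): L=86 R=100
Round 6 (k=16): L=100 R=17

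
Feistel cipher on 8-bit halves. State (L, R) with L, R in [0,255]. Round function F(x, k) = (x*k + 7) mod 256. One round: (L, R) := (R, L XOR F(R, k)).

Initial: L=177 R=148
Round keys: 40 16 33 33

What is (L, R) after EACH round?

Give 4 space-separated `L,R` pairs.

Round 1 (k=40): L=148 R=150
Round 2 (k=16): L=150 R=243
Round 3 (k=33): L=243 R=204
Round 4 (k=33): L=204 R=160

Answer: 148,150 150,243 243,204 204,160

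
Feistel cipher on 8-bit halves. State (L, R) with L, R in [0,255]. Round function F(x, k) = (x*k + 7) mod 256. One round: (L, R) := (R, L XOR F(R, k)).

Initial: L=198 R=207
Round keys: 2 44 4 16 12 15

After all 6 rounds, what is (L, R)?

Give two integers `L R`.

Round 1 (k=2): L=207 R=99
Round 2 (k=44): L=99 R=196
Round 3 (k=4): L=196 R=116
Round 4 (k=16): L=116 R=131
Round 5 (k=12): L=131 R=95
Round 6 (k=15): L=95 R=27

Answer: 95 27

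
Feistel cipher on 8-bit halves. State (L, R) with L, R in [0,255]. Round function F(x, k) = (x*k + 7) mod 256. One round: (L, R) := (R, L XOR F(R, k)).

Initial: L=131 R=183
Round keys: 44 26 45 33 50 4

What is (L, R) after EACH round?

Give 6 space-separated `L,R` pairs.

Round 1 (k=44): L=183 R=248
Round 2 (k=26): L=248 R=128
Round 3 (k=45): L=128 R=127
Round 4 (k=33): L=127 R=230
Round 5 (k=50): L=230 R=140
Round 6 (k=4): L=140 R=209

Answer: 183,248 248,128 128,127 127,230 230,140 140,209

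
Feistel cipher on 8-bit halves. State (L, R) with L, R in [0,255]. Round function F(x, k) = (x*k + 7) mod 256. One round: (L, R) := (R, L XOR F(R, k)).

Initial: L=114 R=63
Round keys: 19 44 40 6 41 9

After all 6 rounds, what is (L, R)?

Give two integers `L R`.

Round 1 (k=19): L=63 R=198
Round 2 (k=44): L=198 R=48
Round 3 (k=40): L=48 R=65
Round 4 (k=6): L=65 R=189
Round 5 (k=41): L=189 R=13
Round 6 (k=9): L=13 R=193

Answer: 13 193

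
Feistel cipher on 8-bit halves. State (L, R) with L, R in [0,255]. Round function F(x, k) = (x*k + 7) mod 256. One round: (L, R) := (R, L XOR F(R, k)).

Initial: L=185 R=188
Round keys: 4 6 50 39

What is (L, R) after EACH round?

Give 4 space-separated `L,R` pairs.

Answer: 188,78 78,103 103,107 107,51

Derivation:
Round 1 (k=4): L=188 R=78
Round 2 (k=6): L=78 R=103
Round 3 (k=50): L=103 R=107
Round 4 (k=39): L=107 R=51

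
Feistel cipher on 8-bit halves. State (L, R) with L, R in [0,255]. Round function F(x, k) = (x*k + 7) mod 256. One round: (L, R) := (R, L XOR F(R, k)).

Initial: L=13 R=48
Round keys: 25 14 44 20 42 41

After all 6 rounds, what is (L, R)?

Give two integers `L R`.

Round 1 (k=25): L=48 R=186
Round 2 (k=14): L=186 R=3
Round 3 (k=44): L=3 R=49
Round 4 (k=20): L=49 R=216
Round 5 (k=42): L=216 R=70
Round 6 (k=41): L=70 R=229

Answer: 70 229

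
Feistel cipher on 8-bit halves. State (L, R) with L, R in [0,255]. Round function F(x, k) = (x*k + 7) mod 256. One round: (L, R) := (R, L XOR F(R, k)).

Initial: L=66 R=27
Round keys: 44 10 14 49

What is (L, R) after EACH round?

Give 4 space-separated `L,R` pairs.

Round 1 (k=44): L=27 R=233
Round 2 (k=10): L=233 R=58
Round 3 (k=14): L=58 R=218
Round 4 (k=49): L=218 R=251

Answer: 27,233 233,58 58,218 218,251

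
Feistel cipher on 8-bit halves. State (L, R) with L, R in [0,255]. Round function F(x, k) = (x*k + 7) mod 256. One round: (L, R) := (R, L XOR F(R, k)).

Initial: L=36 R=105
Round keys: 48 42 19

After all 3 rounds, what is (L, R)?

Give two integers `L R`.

Round 1 (k=48): L=105 R=147
Round 2 (k=42): L=147 R=76
Round 3 (k=19): L=76 R=56

Answer: 76 56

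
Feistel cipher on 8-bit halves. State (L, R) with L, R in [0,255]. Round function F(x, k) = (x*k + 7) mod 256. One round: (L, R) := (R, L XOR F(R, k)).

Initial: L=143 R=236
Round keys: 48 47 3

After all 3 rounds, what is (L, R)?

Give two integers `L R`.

Answer: 83 200

Derivation:
Round 1 (k=48): L=236 R=200
Round 2 (k=47): L=200 R=83
Round 3 (k=3): L=83 R=200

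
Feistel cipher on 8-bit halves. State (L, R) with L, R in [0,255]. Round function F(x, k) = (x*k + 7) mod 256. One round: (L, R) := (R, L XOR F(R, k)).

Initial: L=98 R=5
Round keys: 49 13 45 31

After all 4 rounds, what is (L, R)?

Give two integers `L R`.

Answer: 241 62

Derivation:
Round 1 (k=49): L=5 R=158
Round 2 (k=13): L=158 R=8
Round 3 (k=45): L=8 R=241
Round 4 (k=31): L=241 R=62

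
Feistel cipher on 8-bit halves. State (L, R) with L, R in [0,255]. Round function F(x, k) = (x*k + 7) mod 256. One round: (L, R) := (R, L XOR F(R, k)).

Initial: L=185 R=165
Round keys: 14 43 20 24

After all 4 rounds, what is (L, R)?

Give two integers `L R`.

Round 1 (k=14): L=165 R=180
Round 2 (k=43): L=180 R=230
Round 3 (k=20): L=230 R=75
Round 4 (k=24): L=75 R=233

Answer: 75 233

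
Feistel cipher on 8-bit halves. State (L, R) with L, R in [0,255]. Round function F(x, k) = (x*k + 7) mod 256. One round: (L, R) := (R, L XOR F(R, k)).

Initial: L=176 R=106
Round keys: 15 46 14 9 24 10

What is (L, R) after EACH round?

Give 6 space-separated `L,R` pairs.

Answer: 106,141 141,55 55,132 132,156 156,35 35,249

Derivation:
Round 1 (k=15): L=106 R=141
Round 2 (k=46): L=141 R=55
Round 3 (k=14): L=55 R=132
Round 4 (k=9): L=132 R=156
Round 5 (k=24): L=156 R=35
Round 6 (k=10): L=35 R=249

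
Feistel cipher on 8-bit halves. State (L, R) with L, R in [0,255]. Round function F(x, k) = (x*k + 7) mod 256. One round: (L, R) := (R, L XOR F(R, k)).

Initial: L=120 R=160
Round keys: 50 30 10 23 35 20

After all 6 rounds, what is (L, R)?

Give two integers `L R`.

Round 1 (k=50): L=160 R=63
Round 2 (k=30): L=63 R=201
Round 3 (k=10): L=201 R=222
Round 4 (k=23): L=222 R=48
Round 5 (k=35): L=48 R=73
Round 6 (k=20): L=73 R=139

Answer: 73 139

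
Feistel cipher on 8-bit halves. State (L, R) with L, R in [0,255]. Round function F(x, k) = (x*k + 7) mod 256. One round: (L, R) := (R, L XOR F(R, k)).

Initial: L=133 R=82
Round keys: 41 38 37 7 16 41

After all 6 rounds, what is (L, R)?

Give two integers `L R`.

Answer: 179 60

Derivation:
Round 1 (k=41): L=82 R=172
Round 2 (k=38): L=172 R=221
Round 3 (k=37): L=221 R=84
Round 4 (k=7): L=84 R=142
Round 5 (k=16): L=142 R=179
Round 6 (k=41): L=179 R=60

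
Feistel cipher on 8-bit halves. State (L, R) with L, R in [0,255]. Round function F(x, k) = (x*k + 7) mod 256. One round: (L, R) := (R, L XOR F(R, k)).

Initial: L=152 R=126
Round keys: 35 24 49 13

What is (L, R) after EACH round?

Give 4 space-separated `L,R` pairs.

Answer: 126,217 217,33 33,129 129,181

Derivation:
Round 1 (k=35): L=126 R=217
Round 2 (k=24): L=217 R=33
Round 3 (k=49): L=33 R=129
Round 4 (k=13): L=129 R=181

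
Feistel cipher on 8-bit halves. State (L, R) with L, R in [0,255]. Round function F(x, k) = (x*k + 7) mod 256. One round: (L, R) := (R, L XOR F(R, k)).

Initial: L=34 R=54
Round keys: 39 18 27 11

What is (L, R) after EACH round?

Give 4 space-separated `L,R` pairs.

Answer: 54,99 99,203 203,19 19,19

Derivation:
Round 1 (k=39): L=54 R=99
Round 2 (k=18): L=99 R=203
Round 3 (k=27): L=203 R=19
Round 4 (k=11): L=19 R=19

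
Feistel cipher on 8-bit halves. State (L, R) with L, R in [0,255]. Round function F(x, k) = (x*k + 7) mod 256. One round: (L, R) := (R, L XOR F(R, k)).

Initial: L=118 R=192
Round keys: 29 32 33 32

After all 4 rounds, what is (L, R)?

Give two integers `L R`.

Answer: 127 0

Derivation:
Round 1 (k=29): L=192 R=177
Round 2 (k=32): L=177 R=231
Round 3 (k=33): L=231 R=127
Round 4 (k=32): L=127 R=0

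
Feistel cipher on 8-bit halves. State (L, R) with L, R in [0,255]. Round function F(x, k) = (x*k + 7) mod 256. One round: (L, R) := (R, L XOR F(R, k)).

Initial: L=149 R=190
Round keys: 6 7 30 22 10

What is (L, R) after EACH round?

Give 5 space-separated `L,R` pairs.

Round 1 (k=6): L=190 R=238
Round 2 (k=7): L=238 R=55
Round 3 (k=30): L=55 R=151
Round 4 (k=22): L=151 R=54
Round 5 (k=10): L=54 R=180

Answer: 190,238 238,55 55,151 151,54 54,180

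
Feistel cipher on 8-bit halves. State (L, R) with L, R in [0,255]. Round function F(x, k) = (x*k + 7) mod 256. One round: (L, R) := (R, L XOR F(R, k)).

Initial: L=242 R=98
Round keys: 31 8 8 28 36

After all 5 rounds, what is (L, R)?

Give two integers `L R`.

Round 1 (k=31): L=98 R=23
Round 2 (k=8): L=23 R=221
Round 3 (k=8): L=221 R=248
Round 4 (k=28): L=248 R=250
Round 5 (k=36): L=250 R=215

Answer: 250 215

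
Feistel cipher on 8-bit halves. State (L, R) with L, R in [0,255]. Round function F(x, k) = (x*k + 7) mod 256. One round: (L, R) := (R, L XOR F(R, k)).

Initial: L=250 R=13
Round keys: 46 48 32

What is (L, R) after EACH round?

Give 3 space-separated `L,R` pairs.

Round 1 (k=46): L=13 R=167
Round 2 (k=48): L=167 R=90
Round 3 (k=32): L=90 R=224

Answer: 13,167 167,90 90,224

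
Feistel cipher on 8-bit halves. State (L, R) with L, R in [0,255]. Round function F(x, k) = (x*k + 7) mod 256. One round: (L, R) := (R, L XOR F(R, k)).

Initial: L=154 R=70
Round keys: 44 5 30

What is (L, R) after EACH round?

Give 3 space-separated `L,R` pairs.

Answer: 70,149 149,182 182,206

Derivation:
Round 1 (k=44): L=70 R=149
Round 2 (k=5): L=149 R=182
Round 3 (k=30): L=182 R=206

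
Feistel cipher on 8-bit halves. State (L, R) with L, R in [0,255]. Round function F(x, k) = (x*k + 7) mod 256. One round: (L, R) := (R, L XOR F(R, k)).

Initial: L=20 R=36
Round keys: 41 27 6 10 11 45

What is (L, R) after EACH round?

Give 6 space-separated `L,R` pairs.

Answer: 36,223 223,168 168,40 40,63 63,148 148,52

Derivation:
Round 1 (k=41): L=36 R=223
Round 2 (k=27): L=223 R=168
Round 3 (k=6): L=168 R=40
Round 4 (k=10): L=40 R=63
Round 5 (k=11): L=63 R=148
Round 6 (k=45): L=148 R=52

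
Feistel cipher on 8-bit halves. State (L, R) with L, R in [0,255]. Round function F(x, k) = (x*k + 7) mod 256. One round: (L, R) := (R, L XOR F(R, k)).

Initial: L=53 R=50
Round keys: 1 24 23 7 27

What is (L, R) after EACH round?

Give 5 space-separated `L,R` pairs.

Round 1 (k=1): L=50 R=12
Round 2 (k=24): L=12 R=21
Round 3 (k=23): L=21 R=230
Round 4 (k=7): L=230 R=68
Round 5 (k=27): L=68 R=213

Answer: 50,12 12,21 21,230 230,68 68,213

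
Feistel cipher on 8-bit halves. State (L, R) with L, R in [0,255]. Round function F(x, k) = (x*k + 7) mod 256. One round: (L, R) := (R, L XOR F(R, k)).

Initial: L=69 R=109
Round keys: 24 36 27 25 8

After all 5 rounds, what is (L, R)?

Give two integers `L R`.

Round 1 (k=24): L=109 R=122
Round 2 (k=36): L=122 R=66
Round 3 (k=27): L=66 R=135
Round 4 (k=25): L=135 R=116
Round 5 (k=8): L=116 R=32

Answer: 116 32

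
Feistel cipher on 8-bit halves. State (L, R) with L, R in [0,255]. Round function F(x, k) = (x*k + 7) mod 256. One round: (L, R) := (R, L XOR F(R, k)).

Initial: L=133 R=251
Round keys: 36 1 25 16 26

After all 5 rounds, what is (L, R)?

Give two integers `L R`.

Round 1 (k=36): L=251 R=214
Round 2 (k=1): L=214 R=38
Round 3 (k=25): L=38 R=107
Round 4 (k=16): L=107 R=145
Round 5 (k=26): L=145 R=170

Answer: 145 170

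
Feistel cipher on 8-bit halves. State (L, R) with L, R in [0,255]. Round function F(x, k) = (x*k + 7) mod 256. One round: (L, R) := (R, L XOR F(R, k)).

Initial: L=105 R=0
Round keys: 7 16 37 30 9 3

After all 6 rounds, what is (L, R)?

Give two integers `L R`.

Answer: 91 128

Derivation:
Round 1 (k=7): L=0 R=110
Round 2 (k=16): L=110 R=231
Round 3 (k=37): L=231 R=4
Round 4 (k=30): L=4 R=152
Round 5 (k=9): L=152 R=91
Round 6 (k=3): L=91 R=128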